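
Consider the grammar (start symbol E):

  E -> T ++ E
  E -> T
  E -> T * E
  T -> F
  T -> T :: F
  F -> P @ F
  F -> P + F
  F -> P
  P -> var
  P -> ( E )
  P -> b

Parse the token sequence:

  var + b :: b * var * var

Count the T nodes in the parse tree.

[E [T [T [F [P var] + [F [P b]]]] :: [F [P b]]] * [E [T [F [P var]]] * [E [T [F [P var]]]]]]

4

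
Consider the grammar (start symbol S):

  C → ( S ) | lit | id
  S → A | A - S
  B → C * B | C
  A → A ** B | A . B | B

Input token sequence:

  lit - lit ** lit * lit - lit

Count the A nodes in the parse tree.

[S [A [B [C lit]]] - [S [A [A [B [C lit]]] ** [B [C lit] * [B [C lit]]]] - [S [A [B [C lit]]]]]]

4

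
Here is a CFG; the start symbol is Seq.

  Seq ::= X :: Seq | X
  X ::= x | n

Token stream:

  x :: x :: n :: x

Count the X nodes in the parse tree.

4

[Seq [X x] :: [Seq [X x] :: [Seq [X n] :: [Seq [X x]]]]]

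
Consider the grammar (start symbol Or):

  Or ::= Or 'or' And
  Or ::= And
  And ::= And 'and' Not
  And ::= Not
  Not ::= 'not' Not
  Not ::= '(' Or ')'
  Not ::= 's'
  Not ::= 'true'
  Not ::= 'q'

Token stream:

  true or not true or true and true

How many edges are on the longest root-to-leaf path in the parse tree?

[Or [Or [Or [And [Not true]]] or [And [Not not [Not true]]]] or [And [And [Not true]] and [Not true]]]

5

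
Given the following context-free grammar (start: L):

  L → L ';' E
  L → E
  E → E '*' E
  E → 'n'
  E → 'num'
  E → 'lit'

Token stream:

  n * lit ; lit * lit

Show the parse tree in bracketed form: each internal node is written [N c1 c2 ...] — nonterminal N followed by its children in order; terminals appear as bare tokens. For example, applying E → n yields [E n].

L
L ; E
E ; E
E * E ; E
n * E ; E
n * lit ; E
n * lit ; E * E
n * lit ; lit * E
n * lit ; lit * lit

[L [L [E [E n] * [E lit]]] ; [E [E lit] * [E lit]]]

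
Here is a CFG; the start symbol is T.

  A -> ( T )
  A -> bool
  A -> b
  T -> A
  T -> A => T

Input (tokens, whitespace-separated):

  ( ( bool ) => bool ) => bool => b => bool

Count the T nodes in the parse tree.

7

[T [A ( [T [A ( [T [A bool]] )] => [T [A bool]]] )] => [T [A bool] => [T [A b] => [T [A bool]]]]]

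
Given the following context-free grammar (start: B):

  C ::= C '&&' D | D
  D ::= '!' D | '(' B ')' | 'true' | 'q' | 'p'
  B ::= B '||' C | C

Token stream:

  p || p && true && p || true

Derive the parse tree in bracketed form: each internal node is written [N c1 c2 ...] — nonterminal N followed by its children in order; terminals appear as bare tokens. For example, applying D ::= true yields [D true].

[B [B [B [C [D p]]] || [C [C [C [D p]] && [D true]] && [D p]]] || [C [D true]]]

B
B || C
B || C || C
C || C || C
D || C || C
p || C || C
p || C && D || C
p || C && D && D || C
p || D && D && D || C
p || p && D && D || C
p || p && true && D || C
p || p && true && p || C
p || p && true && p || D
p || p && true && p || true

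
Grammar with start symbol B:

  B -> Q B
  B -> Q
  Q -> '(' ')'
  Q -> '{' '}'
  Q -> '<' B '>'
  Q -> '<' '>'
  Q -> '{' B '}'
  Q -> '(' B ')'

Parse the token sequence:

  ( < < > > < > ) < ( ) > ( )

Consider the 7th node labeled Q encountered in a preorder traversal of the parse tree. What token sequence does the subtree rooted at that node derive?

( )

[B [Q ( [B [Q < [B [Q < >]] >] [B [Q < >]]] )] [B [Q < [B [Q ( )]] >] [B [Q ( )]]]]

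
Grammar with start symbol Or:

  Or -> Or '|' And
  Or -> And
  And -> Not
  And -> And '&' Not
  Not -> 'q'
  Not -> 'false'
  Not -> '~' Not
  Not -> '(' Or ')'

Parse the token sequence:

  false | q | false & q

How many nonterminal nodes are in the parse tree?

11

[Or [Or [Or [And [Not false]]] | [And [Not q]]] | [And [And [Not false]] & [Not q]]]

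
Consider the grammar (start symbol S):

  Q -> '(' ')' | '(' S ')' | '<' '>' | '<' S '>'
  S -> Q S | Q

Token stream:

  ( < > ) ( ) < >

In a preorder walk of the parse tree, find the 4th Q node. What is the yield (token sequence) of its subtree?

< >

[S [Q ( [S [Q < >]] )] [S [Q ( )] [S [Q < >]]]]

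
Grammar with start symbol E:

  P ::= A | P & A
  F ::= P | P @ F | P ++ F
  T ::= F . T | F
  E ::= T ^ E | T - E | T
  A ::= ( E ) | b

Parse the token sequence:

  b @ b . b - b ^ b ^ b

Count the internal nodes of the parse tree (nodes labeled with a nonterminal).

27

[E [T [F [P [A b]] @ [F [P [A b]]]] . [T [F [P [A b]]]]] - [E [T [F [P [A b]]]] ^ [E [T [F [P [A b]]]] ^ [E [T [F [P [A b]]]]]]]]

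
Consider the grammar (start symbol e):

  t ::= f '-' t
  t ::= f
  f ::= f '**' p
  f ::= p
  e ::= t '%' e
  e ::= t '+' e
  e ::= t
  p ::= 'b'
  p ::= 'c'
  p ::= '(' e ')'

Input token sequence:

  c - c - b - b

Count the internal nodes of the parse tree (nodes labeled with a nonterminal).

13

[e [t [f [p c]] - [t [f [p c]] - [t [f [p b]] - [t [f [p b]]]]]]]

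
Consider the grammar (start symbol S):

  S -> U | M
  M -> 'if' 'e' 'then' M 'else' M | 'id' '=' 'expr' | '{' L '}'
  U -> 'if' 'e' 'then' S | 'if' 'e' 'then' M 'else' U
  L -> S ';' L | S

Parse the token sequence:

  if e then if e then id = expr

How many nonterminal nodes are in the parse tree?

[S [U if e then [S [U if e then [S [M id = expr]]]]]]

6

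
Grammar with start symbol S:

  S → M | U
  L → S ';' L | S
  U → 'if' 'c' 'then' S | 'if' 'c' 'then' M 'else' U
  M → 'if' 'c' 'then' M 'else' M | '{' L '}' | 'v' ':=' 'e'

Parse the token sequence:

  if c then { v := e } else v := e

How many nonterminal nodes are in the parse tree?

[S [M if c then [M { [L [S [M v := e]]] }] else [M v := e]]]

7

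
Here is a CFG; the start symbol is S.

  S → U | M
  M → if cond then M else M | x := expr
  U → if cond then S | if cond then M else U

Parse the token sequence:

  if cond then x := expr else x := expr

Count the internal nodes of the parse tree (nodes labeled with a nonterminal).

4

[S [M if cond then [M x := expr] else [M x := expr]]]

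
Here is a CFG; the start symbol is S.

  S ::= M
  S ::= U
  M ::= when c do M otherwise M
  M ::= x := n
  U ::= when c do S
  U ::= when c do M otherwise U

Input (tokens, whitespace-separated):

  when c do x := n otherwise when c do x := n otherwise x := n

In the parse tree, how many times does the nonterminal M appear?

[S [M when c do [M x := n] otherwise [M when c do [M x := n] otherwise [M x := n]]]]

5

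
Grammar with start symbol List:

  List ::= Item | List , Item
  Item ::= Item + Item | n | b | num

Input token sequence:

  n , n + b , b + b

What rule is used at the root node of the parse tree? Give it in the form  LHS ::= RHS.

[List [List [List [Item n]] , [Item [Item n] + [Item b]]] , [Item [Item b] + [Item b]]]

List ::= List , Item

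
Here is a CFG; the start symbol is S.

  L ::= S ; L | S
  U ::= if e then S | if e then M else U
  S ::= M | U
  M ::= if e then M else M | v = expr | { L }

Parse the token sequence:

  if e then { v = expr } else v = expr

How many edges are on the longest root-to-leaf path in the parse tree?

6

[S [M if e then [M { [L [S [M v = expr]]] }] else [M v = expr]]]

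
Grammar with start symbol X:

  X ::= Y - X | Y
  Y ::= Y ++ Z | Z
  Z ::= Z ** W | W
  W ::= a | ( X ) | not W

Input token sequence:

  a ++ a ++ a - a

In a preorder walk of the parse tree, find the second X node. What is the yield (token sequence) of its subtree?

[X [Y [Y [Y [Z [W a]]] ++ [Z [W a]]] ++ [Z [W a]]] - [X [Y [Z [W a]]]]]

a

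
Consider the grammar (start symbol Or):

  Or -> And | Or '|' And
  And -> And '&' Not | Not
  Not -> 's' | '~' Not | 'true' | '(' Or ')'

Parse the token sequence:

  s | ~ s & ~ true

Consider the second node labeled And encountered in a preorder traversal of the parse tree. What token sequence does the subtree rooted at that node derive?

~ s & ~ true

[Or [Or [And [Not s]]] | [And [And [Not ~ [Not s]]] & [Not ~ [Not true]]]]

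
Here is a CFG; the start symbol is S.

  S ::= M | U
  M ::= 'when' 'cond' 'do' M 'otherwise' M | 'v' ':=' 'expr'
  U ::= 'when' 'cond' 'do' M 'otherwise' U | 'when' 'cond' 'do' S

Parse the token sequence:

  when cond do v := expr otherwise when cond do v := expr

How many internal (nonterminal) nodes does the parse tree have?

6

[S [U when cond do [M v := expr] otherwise [U when cond do [S [M v := expr]]]]]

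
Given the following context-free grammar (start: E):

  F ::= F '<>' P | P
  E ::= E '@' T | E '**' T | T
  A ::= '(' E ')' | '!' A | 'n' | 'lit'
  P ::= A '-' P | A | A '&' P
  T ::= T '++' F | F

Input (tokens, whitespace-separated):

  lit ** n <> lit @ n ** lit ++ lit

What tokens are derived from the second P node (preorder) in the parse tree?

[E [E [E [E [T [F [P [A lit]]]]] ** [T [F [F [P [A n]]] <> [P [A lit]]]]] @ [T [F [P [A n]]]]] ** [T [T [F [P [A lit]]]] ++ [F [P [A lit]]]]]

n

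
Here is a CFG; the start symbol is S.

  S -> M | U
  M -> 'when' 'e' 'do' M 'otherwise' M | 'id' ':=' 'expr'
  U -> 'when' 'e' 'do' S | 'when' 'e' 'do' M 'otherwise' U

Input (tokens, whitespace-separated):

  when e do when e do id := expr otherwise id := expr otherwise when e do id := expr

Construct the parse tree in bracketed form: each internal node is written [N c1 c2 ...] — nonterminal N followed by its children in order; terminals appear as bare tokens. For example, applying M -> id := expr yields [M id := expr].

S
U
when e do M otherwise U
when e do when e do M otherwise M otherwise U
when e do when e do id := expr otherwise M otherwise U
when e do when e do id := expr otherwise id := expr otherwise U
when e do when e do id := expr otherwise id := expr otherwise when e do S
when e do when e do id := expr otherwise id := expr otherwise when e do M
when e do when e do id := expr otherwise id := expr otherwise when e do id := expr

[S [U when e do [M when e do [M id := expr] otherwise [M id := expr]] otherwise [U when e do [S [M id := expr]]]]]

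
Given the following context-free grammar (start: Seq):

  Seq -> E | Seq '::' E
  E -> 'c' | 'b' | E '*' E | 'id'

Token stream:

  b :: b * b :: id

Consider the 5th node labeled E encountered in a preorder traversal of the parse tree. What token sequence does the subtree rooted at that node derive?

id

[Seq [Seq [Seq [E b]] :: [E [E b] * [E b]]] :: [E id]]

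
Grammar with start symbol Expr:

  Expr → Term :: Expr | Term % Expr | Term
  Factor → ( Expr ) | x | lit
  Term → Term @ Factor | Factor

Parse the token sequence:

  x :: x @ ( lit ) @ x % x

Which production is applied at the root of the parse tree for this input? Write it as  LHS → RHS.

[Expr [Term [Factor x]] :: [Expr [Term [Term [Term [Factor x]] @ [Factor ( [Expr [Term [Factor lit]]] )]] @ [Factor x]] % [Expr [Term [Factor x]]]]]

Expr → Term :: Expr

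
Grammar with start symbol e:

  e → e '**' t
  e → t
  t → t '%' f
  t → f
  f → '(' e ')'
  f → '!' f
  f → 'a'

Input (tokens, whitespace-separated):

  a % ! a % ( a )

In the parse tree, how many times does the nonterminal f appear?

5

[e [t [t [t [f a]] % [f ! [f a]]] % [f ( [e [t [f a]]] )]]]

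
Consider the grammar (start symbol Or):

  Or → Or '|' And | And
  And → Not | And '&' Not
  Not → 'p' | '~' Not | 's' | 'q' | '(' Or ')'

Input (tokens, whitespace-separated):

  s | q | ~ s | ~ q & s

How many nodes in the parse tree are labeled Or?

4

[Or [Or [Or [Or [And [Not s]]] | [And [Not q]]] | [And [Not ~ [Not s]]]] | [And [And [Not ~ [Not q]]] & [Not s]]]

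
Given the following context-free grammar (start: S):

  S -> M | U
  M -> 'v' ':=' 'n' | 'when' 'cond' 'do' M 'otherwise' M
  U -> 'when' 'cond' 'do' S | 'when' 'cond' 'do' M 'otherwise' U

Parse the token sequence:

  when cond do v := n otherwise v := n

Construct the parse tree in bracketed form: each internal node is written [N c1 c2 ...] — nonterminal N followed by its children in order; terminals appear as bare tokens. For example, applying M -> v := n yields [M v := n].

S
M
when cond do M otherwise M
when cond do v := n otherwise M
when cond do v := n otherwise v := n

[S [M when cond do [M v := n] otherwise [M v := n]]]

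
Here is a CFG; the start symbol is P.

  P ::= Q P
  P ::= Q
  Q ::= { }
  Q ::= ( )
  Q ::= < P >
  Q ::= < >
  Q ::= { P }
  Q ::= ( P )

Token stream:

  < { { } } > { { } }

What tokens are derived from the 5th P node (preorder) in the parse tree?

{ }

[P [Q < [P [Q { [P [Q { }]] }]] >] [P [Q { [P [Q { }]] }]]]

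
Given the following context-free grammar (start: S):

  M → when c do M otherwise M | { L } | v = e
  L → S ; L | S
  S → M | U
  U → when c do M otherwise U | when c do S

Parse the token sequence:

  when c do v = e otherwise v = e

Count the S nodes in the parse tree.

[S [M when c do [M v = e] otherwise [M v = e]]]

1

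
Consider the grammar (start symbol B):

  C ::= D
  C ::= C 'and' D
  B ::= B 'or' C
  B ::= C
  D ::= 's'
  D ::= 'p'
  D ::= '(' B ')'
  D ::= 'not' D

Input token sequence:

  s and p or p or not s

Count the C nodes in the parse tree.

4

[B [B [B [C [C [D s]] and [D p]]] or [C [D p]]] or [C [D not [D s]]]]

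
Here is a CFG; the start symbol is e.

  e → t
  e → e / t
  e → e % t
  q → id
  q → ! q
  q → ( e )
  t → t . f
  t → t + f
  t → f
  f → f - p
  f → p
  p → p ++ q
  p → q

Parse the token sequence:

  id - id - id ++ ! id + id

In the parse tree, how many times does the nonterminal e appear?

1

[e [t [t [f [f [f [p [q id]]] - [p [q id]]] - [p [p [q id]] ++ [q ! [q id]]]]] + [f [p [q id]]]]]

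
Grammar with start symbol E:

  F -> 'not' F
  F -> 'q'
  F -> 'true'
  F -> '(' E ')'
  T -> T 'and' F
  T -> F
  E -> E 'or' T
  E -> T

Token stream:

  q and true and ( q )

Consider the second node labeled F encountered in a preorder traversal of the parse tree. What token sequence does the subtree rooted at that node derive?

true

[E [T [T [T [F q]] and [F true]] and [F ( [E [T [F q]]] )]]]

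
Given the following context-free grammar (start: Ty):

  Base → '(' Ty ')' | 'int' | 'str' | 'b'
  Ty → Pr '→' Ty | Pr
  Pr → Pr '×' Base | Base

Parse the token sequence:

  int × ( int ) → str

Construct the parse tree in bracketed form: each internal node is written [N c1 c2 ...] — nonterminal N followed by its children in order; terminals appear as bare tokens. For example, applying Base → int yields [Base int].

Ty
Pr → Ty
Pr × Base → Ty
Base × Base → Ty
int × Base → Ty
int × ( Ty ) → Ty
int × ( Pr ) → Ty
int × ( Base ) → Ty
int × ( int ) → Ty
int × ( int ) → Pr
int × ( int ) → Base
int × ( int ) → str

[Ty [Pr [Pr [Base int]] × [Base ( [Ty [Pr [Base int]]] )]] → [Ty [Pr [Base str]]]]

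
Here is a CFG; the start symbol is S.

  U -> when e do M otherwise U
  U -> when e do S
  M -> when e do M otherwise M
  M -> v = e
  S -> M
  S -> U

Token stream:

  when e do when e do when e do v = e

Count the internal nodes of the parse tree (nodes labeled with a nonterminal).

8

[S [U when e do [S [U when e do [S [U when e do [S [M v = e]]]]]]]]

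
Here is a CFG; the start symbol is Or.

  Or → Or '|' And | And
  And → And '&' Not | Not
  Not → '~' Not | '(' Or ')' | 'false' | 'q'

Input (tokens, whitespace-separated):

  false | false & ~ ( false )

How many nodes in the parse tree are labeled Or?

[Or [Or [And [Not false]]] | [And [And [Not false]] & [Not ~ [Not ( [Or [And [Not false]]] )]]]]

3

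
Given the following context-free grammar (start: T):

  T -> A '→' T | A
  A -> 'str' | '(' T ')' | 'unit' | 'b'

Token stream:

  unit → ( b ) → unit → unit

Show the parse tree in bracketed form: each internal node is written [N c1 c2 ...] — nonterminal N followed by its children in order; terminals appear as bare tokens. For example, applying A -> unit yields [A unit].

T
A → T
unit → T
unit → A → T
unit → ( T ) → T
unit → ( A ) → T
unit → ( b ) → T
unit → ( b ) → A → T
unit → ( b ) → unit → T
unit → ( b ) → unit → A
unit → ( b ) → unit → unit

[T [A unit] → [T [A ( [T [A b]] )] → [T [A unit] → [T [A unit]]]]]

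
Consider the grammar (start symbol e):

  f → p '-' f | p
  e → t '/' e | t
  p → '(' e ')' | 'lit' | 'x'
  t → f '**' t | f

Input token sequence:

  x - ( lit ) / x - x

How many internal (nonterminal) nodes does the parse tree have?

[e [t [f [p x] - [f [p ( [e [t [f [p lit]]]] )]]]] / [e [t [f [p x] - [f [p x]]]]]]

16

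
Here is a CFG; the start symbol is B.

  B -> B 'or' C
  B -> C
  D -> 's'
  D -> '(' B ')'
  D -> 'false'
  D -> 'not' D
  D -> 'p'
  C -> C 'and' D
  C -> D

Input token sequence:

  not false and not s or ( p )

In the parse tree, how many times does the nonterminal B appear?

[B [B [C [C [D not [D false]]] and [D not [D s]]]] or [C [D ( [B [C [D p]]] )]]]

3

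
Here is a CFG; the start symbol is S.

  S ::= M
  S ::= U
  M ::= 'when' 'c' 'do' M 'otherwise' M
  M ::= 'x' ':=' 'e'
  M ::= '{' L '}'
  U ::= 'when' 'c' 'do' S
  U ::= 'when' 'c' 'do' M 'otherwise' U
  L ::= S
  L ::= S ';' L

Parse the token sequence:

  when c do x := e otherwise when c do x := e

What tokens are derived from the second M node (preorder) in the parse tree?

[S [U when c do [M x := e] otherwise [U when c do [S [M x := e]]]]]

x := e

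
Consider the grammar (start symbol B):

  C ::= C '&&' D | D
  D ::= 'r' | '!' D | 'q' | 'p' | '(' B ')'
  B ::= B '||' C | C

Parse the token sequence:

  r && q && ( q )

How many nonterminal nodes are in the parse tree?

10

[B [C [C [C [D r]] && [D q]] && [D ( [B [C [D q]]] )]]]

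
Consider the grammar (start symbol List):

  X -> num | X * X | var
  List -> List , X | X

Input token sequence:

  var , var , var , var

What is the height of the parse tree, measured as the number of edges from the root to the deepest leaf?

[List [List [List [List [X var]] , [X var]] , [X var]] , [X var]]

5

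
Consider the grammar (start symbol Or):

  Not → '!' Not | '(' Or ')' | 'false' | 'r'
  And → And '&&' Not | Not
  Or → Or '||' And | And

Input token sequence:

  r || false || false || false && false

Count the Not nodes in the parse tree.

5

[Or [Or [Or [Or [And [Not r]]] || [And [Not false]]] || [And [Not false]]] || [And [And [Not false]] && [Not false]]]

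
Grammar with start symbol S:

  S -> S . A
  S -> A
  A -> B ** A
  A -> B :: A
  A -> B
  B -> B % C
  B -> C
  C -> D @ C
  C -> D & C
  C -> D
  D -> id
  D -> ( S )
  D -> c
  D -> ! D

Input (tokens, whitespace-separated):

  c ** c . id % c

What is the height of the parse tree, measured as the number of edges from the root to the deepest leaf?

[S [S [A [B [C [D c]]] ** [A [B [C [D c]]]]]] . [A [B [B [C [D id]]] % [C [D c]]]]]

7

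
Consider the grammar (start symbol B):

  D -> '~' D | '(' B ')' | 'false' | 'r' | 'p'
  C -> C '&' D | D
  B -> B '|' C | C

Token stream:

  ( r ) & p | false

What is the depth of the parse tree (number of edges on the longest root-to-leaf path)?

8

[B [B [C [C [D ( [B [C [D r]]] )]] & [D p]]] | [C [D false]]]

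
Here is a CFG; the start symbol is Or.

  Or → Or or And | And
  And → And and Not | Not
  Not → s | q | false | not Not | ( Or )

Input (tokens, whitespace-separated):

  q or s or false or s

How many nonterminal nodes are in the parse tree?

12

[Or [Or [Or [Or [And [Not q]]] or [And [Not s]]] or [And [Not false]]] or [And [Not s]]]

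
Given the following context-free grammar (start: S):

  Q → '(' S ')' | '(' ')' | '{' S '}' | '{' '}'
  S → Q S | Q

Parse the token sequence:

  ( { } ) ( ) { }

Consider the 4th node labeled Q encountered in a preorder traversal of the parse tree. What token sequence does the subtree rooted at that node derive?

{ }

[S [Q ( [S [Q { }]] )] [S [Q ( )] [S [Q { }]]]]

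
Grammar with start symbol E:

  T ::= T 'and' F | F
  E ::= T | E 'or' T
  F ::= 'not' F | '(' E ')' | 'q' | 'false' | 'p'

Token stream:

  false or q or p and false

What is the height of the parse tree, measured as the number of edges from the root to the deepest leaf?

[E [E [E [T [F false]]] or [T [F q]]] or [T [T [F p]] and [F false]]]

5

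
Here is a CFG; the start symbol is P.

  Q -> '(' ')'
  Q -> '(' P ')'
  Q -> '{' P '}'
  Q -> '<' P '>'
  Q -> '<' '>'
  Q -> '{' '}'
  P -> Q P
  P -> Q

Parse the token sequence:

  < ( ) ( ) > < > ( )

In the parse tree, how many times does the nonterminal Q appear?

[P [Q < [P [Q ( )] [P [Q ( )]]] >] [P [Q < >] [P [Q ( )]]]]

5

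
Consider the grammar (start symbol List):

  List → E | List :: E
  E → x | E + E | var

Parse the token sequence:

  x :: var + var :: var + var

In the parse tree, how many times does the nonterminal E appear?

7

[List [List [List [E x]] :: [E [E var] + [E var]]] :: [E [E var] + [E var]]]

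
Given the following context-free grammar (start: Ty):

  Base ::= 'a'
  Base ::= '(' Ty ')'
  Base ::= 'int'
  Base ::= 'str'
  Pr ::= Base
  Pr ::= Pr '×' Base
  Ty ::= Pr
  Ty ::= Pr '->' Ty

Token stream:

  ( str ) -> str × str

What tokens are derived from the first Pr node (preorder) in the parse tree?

[Ty [Pr [Base ( [Ty [Pr [Base str]]] )]] -> [Ty [Pr [Pr [Base str]] × [Base str]]]]

( str )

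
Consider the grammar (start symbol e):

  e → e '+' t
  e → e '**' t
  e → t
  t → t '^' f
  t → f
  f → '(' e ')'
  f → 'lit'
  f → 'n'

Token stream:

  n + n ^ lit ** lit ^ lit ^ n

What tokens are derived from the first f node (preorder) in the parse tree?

n

[e [e [e [t [f n]]] + [t [t [f n]] ^ [f lit]]] ** [t [t [t [f lit]] ^ [f lit]] ^ [f n]]]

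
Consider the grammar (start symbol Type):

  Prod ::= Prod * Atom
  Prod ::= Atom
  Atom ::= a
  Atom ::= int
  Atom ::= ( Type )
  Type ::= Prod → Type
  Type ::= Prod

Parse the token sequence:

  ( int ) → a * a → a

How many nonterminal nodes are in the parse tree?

14

[Type [Prod [Atom ( [Type [Prod [Atom int]]] )]] → [Type [Prod [Prod [Atom a]] * [Atom a]] → [Type [Prod [Atom a]]]]]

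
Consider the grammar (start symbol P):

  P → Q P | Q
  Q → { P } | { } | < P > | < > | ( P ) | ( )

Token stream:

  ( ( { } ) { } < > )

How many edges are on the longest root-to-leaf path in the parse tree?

[P [Q ( [P [Q ( [P [Q { }]] )] [P [Q { }] [P [Q < >]]]] )]]

6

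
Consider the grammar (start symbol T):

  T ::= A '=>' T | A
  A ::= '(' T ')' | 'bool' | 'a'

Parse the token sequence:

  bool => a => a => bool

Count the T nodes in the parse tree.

[T [A bool] => [T [A a] => [T [A a] => [T [A bool]]]]]

4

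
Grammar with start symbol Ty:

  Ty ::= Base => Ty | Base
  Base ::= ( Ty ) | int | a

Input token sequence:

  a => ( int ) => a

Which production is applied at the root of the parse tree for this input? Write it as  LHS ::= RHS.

[Ty [Base a] => [Ty [Base ( [Ty [Base int]] )] => [Ty [Base a]]]]

Ty ::= Base => Ty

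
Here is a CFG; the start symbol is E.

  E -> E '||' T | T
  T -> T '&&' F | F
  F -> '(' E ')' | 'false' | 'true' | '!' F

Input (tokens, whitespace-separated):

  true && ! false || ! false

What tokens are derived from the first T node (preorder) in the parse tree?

true && ! false

[E [E [T [T [F true]] && [F ! [F false]]]] || [T [F ! [F false]]]]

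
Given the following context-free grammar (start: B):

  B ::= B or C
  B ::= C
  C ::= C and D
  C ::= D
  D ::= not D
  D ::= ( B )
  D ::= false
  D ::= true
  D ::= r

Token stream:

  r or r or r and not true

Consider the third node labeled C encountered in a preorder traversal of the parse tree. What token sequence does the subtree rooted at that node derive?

r and not true

[B [B [B [C [D r]]] or [C [D r]]] or [C [C [D r]] and [D not [D true]]]]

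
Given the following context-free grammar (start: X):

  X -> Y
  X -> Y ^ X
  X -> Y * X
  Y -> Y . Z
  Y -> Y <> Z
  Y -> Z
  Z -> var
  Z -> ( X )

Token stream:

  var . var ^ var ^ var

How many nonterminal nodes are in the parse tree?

[X [Y [Y [Z var]] . [Z var]] ^ [X [Y [Z var]] ^ [X [Y [Z var]]]]]

11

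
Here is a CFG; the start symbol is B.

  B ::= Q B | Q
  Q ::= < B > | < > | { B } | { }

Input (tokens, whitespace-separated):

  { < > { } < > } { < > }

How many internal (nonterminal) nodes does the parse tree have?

[B [Q { [B [Q < >] [B [Q { }] [B [Q < >]]]] }] [B [Q { [B [Q < >]] }]]]

12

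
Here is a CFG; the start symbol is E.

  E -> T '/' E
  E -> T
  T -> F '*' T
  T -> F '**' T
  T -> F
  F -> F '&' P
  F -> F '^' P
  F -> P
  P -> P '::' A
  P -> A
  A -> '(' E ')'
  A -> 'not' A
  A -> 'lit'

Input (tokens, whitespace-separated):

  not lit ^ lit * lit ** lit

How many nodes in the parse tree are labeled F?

4

[E [T [F [F [P [A not [A lit]]]] ^ [P [A lit]]] * [T [F [P [A lit]]] ** [T [F [P [A lit]]]]]]]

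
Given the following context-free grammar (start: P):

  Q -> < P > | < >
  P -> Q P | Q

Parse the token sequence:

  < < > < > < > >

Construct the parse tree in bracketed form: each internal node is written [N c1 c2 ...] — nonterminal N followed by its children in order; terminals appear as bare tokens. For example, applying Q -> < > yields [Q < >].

P
Q
< P >
< Q P >
< < > P >
< < > Q P >
< < > < > P >
< < > < > Q >
< < > < > < > >

[P [Q < [P [Q < >] [P [Q < >] [P [Q < >]]]] >]]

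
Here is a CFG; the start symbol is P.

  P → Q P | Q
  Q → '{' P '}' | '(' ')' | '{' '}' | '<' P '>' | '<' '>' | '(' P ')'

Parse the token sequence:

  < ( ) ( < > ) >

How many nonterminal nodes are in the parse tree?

8

[P [Q < [P [Q ( )] [P [Q ( [P [Q < >]] )]]] >]]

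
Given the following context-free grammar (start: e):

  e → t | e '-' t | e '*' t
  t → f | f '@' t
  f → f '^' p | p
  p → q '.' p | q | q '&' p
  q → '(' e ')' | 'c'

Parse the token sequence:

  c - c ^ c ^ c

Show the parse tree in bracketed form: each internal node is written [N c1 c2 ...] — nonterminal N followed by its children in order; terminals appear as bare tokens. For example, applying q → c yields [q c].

e
e - t
t - t
f - t
p - t
q - t
c - t
c - f
c - f ^ p
c - f ^ p ^ p
c - p ^ p ^ p
c - q ^ p ^ p
c - c ^ p ^ p
c - c ^ q ^ p
c - c ^ c ^ p
c - c ^ c ^ q
c - c ^ c ^ c

[e [e [t [f [p [q c]]]]] - [t [f [f [f [p [q c]]] ^ [p [q c]]] ^ [p [q c]]]]]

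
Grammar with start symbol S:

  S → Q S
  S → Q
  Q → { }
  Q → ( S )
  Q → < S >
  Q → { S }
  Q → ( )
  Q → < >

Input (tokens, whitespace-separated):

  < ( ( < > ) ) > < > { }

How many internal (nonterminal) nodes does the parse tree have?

[S [Q < [S [Q ( [S [Q ( [S [Q < >]] )]] )]] >] [S [Q < >] [S [Q { }]]]]

12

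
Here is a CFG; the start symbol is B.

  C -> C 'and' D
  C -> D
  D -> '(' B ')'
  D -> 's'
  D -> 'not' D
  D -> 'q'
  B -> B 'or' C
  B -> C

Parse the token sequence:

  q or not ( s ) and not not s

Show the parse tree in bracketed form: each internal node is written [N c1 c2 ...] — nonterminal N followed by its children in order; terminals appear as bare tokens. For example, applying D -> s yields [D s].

B
B or C
C or C
D or C
q or C
q or C and D
q or D and D
q or not D and D
q or not ( B ) and D
q or not ( C ) and D
q or not ( D ) and D
q or not ( s ) and D
q or not ( s ) and not D
q or not ( s ) and not not D
q or not ( s ) and not not s

[B [B [C [D q]]] or [C [C [D not [D ( [B [C [D s]]] )]]] and [D not [D not [D s]]]]]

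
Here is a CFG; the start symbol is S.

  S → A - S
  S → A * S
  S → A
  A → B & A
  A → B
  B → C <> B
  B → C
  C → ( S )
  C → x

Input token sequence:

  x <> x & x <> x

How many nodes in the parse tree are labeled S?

1

[S [A [B [C x] <> [B [C x]]] & [A [B [C x] <> [B [C x]]]]]]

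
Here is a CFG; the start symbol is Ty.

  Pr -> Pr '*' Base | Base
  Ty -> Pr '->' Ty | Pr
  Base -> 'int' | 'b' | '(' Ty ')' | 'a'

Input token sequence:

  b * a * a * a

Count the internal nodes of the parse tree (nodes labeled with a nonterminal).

[Ty [Pr [Pr [Pr [Pr [Base b]] * [Base a]] * [Base a]] * [Base a]]]

9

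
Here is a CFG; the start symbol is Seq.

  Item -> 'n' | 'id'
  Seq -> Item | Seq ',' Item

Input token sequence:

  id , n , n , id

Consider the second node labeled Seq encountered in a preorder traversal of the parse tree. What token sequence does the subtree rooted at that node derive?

[Seq [Seq [Seq [Seq [Item id]] , [Item n]] , [Item n]] , [Item id]]

id , n , n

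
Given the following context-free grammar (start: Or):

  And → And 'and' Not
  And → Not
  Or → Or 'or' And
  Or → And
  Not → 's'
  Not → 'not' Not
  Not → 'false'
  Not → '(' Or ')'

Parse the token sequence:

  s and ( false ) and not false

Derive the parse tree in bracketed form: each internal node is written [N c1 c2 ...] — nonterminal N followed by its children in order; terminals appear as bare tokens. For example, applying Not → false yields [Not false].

Or
And
And and Not
And and Not and Not
Not and Not and Not
s and Not and Not
s and ( Or ) and Not
s and ( And ) and Not
s and ( Not ) and Not
s and ( false ) and Not
s and ( false ) and not Not
s and ( false ) and not false

[Or [And [And [And [Not s]] and [Not ( [Or [And [Not false]]] )]] and [Not not [Not false]]]]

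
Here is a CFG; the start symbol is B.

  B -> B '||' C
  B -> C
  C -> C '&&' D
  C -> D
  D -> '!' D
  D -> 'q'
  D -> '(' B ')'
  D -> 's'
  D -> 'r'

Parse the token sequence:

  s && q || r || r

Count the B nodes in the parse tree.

[B [B [B [C [C [D s]] && [D q]]] || [C [D r]]] || [C [D r]]]

3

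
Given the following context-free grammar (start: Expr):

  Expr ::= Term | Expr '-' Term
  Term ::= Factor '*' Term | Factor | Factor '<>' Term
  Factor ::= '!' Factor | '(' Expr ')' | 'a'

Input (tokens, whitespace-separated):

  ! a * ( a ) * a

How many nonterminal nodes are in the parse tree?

11

[Expr [Term [Factor ! [Factor a]] * [Term [Factor ( [Expr [Term [Factor a]]] )] * [Term [Factor a]]]]]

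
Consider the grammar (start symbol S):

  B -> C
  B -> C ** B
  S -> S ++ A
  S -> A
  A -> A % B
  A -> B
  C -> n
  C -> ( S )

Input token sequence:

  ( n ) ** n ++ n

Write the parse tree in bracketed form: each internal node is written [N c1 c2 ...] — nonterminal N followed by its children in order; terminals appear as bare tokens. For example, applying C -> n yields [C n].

S
S ++ A
A ++ A
B ++ A
C ** B ++ A
( S ) ** B ++ A
( A ) ** B ++ A
( B ) ** B ++ A
( C ) ** B ++ A
( n ) ** B ++ A
( n ) ** C ++ A
( n ) ** n ++ A
( n ) ** n ++ B
( n ) ** n ++ C
( n ) ** n ++ n

[S [S [A [B [C ( [S [A [B [C n]]]] )] ** [B [C n]]]]] ++ [A [B [C n]]]]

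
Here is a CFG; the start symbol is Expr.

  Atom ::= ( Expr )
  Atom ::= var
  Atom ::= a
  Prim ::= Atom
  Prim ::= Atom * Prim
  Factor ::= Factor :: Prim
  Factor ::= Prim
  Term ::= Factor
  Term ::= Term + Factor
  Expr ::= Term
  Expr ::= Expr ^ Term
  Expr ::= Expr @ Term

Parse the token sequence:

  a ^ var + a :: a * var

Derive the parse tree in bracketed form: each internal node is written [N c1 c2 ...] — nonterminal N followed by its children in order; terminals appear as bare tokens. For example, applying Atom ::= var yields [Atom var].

[Expr [Expr [Term [Factor [Prim [Atom a]]]]] ^ [Term [Term [Factor [Prim [Atom var]]]] + [Factor [Factor [Prim [Atom a]]] :: [Prim [Atom a] * [Prim [Atom var]]]]]]

Expr
Expr ^ Term
Term ^ Term
Factor ^ Term
Prim ^ Term
Atom ^ Term
a ^ Term
a ^ Term + Factor
a ^ Factor + Factor
a ^ Prim + Factor
a ^ Atom + Factor
a ^ var + Factor
a ^ var + Factor :: Prim
a ^ var + Prim :: Prim
a ^ var + Atom :: Prim
a ^ var + a :: Prim
a ^ var + a :: Atom * Prim
a ^ var + a :: a * Prim
a ^ var + a :: a * Atom
a ^ var + a :: a * var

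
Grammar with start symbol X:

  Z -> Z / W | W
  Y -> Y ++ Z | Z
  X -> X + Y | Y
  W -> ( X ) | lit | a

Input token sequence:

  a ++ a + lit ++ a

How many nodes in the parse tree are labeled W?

4

[X [X [Y [Y [Z [W a]]] ++ [Z [W a]]]] + [Y [Y [Z [W lit]]] ++ [Z [W a]]]]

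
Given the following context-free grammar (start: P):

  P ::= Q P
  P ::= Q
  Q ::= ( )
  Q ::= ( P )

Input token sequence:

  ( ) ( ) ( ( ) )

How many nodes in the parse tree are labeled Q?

4

[P [Q ( )] [P [Q ( )] [P [Q ( [P [Q ( )]] )]]]]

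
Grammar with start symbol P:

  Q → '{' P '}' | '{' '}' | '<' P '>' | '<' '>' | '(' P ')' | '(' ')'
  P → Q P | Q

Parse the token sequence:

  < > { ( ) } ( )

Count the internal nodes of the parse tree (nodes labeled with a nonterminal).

[P [Q < >] [P [Q { [P [Q ( )]] }] [P [Q ( )]]]]

8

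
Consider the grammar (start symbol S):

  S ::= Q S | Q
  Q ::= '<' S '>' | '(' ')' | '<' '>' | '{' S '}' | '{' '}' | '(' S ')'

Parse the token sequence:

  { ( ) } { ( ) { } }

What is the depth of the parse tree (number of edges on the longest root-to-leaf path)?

6

[S [Q { [S [Q ( )]] }] [S [Q { [S [Q ( )] [S [Q { }]]] }]]]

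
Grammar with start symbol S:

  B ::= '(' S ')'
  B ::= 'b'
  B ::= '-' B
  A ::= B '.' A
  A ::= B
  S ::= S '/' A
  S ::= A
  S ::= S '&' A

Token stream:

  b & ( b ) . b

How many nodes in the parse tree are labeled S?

3

[S [S [A [B b]]] & [A [B ( [S [A [B b]]] )] . [A [B b]]]]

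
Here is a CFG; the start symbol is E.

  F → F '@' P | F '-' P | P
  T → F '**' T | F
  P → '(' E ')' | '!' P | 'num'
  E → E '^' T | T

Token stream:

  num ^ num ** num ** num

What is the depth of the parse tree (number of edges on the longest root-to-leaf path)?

[E [E [T [F [P num]]]] ^ [T [F [P num]] ** [T [F [P num]] ** [T [F [P num]]]]]]

6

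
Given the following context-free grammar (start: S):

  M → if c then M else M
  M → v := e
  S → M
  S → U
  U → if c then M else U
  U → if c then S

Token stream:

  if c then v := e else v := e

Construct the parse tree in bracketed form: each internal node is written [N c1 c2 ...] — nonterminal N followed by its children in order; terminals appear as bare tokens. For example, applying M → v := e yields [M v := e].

[S [M if c then [M v := e] else [M v := e]]]

S
M
if c then M else M
if c then v := e else M
if c then v := e else v := e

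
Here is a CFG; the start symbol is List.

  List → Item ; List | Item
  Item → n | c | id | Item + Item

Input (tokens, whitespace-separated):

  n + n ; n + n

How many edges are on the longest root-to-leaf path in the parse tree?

[List [Item [Item n] + [Item n]] ; [List [Item [Item n] + [Item n]]]]

4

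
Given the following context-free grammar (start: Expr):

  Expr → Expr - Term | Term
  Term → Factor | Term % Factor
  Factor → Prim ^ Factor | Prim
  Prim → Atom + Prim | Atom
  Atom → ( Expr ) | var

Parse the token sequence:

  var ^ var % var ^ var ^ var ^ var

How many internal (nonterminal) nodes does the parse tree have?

21

[Expr [Term [Term [Factor [Prim [Atom var]] ^ [Factor [Prim [Atom var]]]]] % [Factor [Prim [Atom var]] ^ [Factor [Prim [Atom var]] ^ [Factor [Prim [Atom var]] ^ [Factor [Prim [Atom var]]]]]]]]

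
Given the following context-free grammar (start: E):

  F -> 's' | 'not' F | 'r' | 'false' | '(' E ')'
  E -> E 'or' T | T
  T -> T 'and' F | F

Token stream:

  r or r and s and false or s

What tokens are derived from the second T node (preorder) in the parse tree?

[E [E [E [T [F r]]] or [T [T [T [F r]] and [F s]] and [F false]]] or [T [F s]]]

r and s and false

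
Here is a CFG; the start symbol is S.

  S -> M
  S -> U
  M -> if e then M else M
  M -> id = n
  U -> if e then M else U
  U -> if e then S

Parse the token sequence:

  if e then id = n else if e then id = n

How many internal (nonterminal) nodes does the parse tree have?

6

[S [U if e then [M id = n] else [U if e then [S [M id = n]]]]]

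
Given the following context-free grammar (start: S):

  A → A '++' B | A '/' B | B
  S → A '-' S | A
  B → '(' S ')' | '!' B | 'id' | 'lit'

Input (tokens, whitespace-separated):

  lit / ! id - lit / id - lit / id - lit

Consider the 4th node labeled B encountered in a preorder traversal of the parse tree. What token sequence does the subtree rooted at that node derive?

[S [A [A [B lit]] / [B ! [B id]]] - [S [A [A [B lit]] / [B id]] - [S [A [A [B lit]] / [B id]] - [S [A [B lit]]]]]]

lit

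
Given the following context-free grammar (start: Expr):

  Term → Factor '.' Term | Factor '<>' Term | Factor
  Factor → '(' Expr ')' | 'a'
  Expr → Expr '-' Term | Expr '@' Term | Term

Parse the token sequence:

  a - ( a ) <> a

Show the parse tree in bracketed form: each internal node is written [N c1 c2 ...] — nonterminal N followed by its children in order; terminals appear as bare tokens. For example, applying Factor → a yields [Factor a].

[Expr [Expr [Term [Factor a]]] - [Term [Factor ( [Expr [Term [Factor a]]] )] <> [Term [Factor a]]]]

Expr
Expr - Term
Term - Term
Factor - Term
a - Term
a - Factor <> Term
a - ( Expr ) <> Term
a - ( Term ) <> Term
a - ( Factor ) <> Term
a - ( a ) <> Term
a - ( a ) <> Factor
a - ( a ) <> a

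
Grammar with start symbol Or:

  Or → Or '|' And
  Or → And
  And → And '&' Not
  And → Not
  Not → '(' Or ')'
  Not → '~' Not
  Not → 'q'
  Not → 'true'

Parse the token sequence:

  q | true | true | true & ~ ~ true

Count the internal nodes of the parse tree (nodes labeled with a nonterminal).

[Or [Or [Or [Or [And [Not q]]] | [And [Not true]]] | [And [Not true]]] | [And [And [Not true]] & [Not ~ [Not ~ [Not true]]]]]

16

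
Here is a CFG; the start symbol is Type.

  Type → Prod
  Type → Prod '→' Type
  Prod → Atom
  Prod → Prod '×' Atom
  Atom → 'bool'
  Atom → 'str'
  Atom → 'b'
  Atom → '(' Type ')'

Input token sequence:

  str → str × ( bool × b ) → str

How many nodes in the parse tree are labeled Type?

[Type [Prod [Atom str]] → [Type [Prod [Prod [Atom str]] × [Atom ( [Type [Prod [Prod [Atom bool]] × [Atom b]]] )]] → [Type [Prod [Atom str]]]]]

4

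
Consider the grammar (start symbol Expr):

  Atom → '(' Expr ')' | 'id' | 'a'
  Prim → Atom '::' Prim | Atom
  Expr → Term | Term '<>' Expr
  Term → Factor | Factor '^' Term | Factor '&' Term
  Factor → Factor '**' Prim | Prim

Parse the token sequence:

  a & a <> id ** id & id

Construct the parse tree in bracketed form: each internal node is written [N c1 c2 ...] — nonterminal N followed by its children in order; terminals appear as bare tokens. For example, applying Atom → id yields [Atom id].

[Expr [Term [Factor [Prim [Atom a]]] & [Term [Factor [Prim [Atom a]]]]] <> [Expr [Term [Factor [Factor [Prim [Atom id]]] ** [Prim [Atom id]]] & [Term [Factor [Prim [Atom id]]]]]]]

Expr
Term <> Expr
Factor & Term <> Expr
Prim & Term <> Expr
Atom & Term <> Expr
a & Term <> Expr
a & Factor <> Expr
a & Prim <> Expr
a & Atom <> Expr
a & a <> Expr
a & a <> Term
a & a <> Factor & Term
a & a <> Factor ** Prim & Term
a & a <> Prim ** Prim & Term
a & a <> Atom ** Prim & Term
a & a <> id ** Prim & Term
a & a <> id ** Atom & Term
a & a <> id ** id & Term
a & a <> id ** id & Factor
a & a <> id ** id & Prim
a & a <> id ** id & Atom
a & a <> id ** id & id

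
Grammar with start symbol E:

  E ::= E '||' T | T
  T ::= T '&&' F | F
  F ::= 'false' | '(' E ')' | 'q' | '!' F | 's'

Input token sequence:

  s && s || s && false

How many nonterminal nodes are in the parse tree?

10

[E [E [T [T [F s]] && [F s]]] || [T [T [F s]] && [F false]]]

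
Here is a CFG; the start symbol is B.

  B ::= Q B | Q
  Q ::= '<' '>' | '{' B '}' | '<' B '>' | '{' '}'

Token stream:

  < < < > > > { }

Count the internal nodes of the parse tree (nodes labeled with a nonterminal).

8

[B [Q < [B [Q < [B [Q < >]] >]] >] [B [Q { }]]]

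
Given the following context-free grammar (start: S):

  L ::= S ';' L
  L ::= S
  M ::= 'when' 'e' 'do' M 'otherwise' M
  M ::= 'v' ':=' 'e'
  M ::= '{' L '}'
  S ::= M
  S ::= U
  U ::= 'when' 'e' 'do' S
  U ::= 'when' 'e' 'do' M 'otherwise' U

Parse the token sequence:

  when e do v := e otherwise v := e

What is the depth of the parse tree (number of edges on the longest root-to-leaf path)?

[S [M when e do [M v := e] otherwise [M v := e]]]

3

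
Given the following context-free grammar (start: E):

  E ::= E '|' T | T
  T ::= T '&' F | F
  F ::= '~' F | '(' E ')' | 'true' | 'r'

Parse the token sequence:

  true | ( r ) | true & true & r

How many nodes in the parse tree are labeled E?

4

[E [E [E [T [F true]]] | [T [F ( [E [T [F r]]] )]]] | [T [T [T [F true]] & [F true]] & [F r]]]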